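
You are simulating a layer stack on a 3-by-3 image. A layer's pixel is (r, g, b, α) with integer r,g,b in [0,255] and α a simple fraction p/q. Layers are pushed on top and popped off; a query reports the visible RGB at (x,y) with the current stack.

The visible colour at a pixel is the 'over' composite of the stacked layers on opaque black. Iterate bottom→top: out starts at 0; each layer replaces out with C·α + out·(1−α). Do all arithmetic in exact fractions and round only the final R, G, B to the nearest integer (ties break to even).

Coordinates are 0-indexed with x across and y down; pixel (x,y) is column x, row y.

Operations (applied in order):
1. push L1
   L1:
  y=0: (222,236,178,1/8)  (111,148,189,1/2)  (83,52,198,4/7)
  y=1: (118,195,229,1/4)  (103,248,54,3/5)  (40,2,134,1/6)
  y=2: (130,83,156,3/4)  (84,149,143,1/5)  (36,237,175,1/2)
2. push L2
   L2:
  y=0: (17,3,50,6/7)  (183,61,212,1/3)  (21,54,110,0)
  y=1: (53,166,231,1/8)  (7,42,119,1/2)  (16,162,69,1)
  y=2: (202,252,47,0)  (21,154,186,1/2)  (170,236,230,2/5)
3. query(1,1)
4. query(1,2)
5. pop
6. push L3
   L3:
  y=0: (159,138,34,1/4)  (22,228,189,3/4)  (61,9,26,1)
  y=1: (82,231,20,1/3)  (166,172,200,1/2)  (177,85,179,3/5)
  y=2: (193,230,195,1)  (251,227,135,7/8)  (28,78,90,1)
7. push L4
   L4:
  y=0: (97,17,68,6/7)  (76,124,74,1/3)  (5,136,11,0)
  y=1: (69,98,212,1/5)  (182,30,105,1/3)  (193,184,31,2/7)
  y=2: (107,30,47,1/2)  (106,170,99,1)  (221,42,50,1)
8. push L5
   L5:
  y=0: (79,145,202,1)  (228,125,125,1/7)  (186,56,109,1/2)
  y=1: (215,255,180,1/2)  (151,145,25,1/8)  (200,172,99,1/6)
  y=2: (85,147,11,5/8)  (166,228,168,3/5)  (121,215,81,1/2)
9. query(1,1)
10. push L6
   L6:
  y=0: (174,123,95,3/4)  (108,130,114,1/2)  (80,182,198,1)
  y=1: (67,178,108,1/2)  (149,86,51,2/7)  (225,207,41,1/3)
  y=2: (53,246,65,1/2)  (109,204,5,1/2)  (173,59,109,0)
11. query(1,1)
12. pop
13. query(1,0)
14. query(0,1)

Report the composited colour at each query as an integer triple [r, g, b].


query (1,1) [L1,L2] — begin 0,0,0
L1 α=3/5: [309/5, 744/5, 162/5]
L2 α=1/2: [172/5, 477/5, 757/10]
= [34, 95, 76]

at x=1,y=2 over L1,L2:
+L1 (α=1/5) → [84/5, 149/5, 143/5]
+L2 (α=1/2) → [189/10, 919/10, 1073/10]
→ [19, 92, 107]

at x=1,y=1 over L1,L3,L4,L5:
L1 α=3/5: [309/5, 744/5, 162/5]
L3 α=1/2: [1139/10, 802/5, 581/5]
L4 α=1/3: [683/5, 1754/15, 1687/15]
L5 α=1/8: [692/5, 14453/120, 1523/15]
= [138, 120, 102]

at x=1,y=1 over L1,L3,L4,L5,L6:
L1 α=3/5: [309/5, 744/5, 162/5]
L3 α=1/2: [1139/10, 802/5, 581/5]
L4 α=1/3: [683/5, 1754/15, 1687/15]
L5 α=1/8: [692/5, 14453/120, 1523/15]
L6 α=2/7: [990/7, 18581/168, 1829/21]
→ [141, 111, 87]

query (1,0) [L1,L3,L4,L5] — begin 0,0,0
+L1 (α=1/2) → [111/2, 74, 189/2]
+L3 (α=3/4) → [243/8, 379/2, 1323/8]
+L4 (α=1/3) → [547/12, 503/3, 1619/12]
+L5 (α=1/7) → [1003/14, 1131/7, 267/2]
= [72, 162, 134]

at x=0,y=1 over L1,L3,L4,L5:
after L1 α=1/4: [59/2, 195/4, 229/4]
after L3 α=1/3: [47, 219/2, 269/6]
after L4 α=1/5: [257/5, 536/5, 1174/15]
after L5 α=1/2: [666/5, 1811/10, 1937/15]
= [133, 181, 129]


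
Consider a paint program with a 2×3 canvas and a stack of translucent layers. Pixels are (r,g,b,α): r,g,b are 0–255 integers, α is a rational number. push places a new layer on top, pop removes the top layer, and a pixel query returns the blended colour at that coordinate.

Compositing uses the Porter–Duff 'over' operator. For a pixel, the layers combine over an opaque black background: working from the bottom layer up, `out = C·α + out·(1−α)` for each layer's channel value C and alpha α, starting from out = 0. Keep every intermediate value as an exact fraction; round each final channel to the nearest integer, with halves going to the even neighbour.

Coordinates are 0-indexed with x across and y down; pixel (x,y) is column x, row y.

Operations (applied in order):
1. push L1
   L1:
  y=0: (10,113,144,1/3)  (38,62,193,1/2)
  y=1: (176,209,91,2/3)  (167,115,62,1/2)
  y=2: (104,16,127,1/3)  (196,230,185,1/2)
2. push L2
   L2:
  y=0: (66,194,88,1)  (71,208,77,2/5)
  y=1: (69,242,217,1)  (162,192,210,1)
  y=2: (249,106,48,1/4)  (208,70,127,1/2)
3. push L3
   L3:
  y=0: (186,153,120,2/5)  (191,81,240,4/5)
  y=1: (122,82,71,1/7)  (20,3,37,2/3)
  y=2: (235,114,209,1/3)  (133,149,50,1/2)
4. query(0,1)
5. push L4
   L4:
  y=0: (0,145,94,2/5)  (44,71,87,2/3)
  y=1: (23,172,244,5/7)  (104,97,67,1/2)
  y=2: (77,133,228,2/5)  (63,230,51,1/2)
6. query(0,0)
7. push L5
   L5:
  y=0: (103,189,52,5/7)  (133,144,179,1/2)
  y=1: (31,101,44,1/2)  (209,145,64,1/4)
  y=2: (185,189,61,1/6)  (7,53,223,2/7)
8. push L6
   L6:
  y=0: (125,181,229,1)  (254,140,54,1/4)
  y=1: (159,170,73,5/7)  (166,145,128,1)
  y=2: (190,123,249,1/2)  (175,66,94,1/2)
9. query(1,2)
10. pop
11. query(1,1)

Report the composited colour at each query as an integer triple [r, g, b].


(0,1) stack=L1,L2,L3; from [0,0,0]:
L1 α=2/3: [352/3, 418/3, 182/3]
L2 α=1: [69, 242, 217]
L3 α=1/7: [536/7, 1534/7, 1373/7]
= [77, 219, 196]

(0,0) stack=L1,L2,L3,L4; from [0,0,0]:
after L1 α=1/3: [10/3, 113/3, 48]
after L2 α=1: [66, 194, 88]
after L3 α=2/5: [114, 888/5, 504/5]
after L4 α=2/5: [342/5, 4114/25, 2452/25]
= [68, 165, 98]

(1,2) stack=L1,L2,L3,L4,L5,L6; from [0,0,0]:
after L1 α=1/2: [98, 115, 185/2]
after L2 α=1/2: [153, 185/2, 439/4]
after L3 α=1/2: [143, 483/4, 639/8]
after L4 α=1/2: [103, 1403/8, 1047/16]
after L5 α=2/7: [529/7, 7863/56, 12371/112]
after L6 α=1/2: [877/7, 11559/112, 22899/224]
= [125, 103, 102]

query (1,1) [L1,L2,L3,L4,L5] — begin 0,0,0
after L1 α=1/2: [167/2, 115/2, 31]
after L2 α=1: [162, 192, 210]
after L3 α=2/3: [202/3, 66, 284/3]
after L4 α=1/2: [257/3, 163/2, 485/6]
after L5 α=1/4: [233/2, 779/8, 613/8]
rounded: [116, 97, 77]


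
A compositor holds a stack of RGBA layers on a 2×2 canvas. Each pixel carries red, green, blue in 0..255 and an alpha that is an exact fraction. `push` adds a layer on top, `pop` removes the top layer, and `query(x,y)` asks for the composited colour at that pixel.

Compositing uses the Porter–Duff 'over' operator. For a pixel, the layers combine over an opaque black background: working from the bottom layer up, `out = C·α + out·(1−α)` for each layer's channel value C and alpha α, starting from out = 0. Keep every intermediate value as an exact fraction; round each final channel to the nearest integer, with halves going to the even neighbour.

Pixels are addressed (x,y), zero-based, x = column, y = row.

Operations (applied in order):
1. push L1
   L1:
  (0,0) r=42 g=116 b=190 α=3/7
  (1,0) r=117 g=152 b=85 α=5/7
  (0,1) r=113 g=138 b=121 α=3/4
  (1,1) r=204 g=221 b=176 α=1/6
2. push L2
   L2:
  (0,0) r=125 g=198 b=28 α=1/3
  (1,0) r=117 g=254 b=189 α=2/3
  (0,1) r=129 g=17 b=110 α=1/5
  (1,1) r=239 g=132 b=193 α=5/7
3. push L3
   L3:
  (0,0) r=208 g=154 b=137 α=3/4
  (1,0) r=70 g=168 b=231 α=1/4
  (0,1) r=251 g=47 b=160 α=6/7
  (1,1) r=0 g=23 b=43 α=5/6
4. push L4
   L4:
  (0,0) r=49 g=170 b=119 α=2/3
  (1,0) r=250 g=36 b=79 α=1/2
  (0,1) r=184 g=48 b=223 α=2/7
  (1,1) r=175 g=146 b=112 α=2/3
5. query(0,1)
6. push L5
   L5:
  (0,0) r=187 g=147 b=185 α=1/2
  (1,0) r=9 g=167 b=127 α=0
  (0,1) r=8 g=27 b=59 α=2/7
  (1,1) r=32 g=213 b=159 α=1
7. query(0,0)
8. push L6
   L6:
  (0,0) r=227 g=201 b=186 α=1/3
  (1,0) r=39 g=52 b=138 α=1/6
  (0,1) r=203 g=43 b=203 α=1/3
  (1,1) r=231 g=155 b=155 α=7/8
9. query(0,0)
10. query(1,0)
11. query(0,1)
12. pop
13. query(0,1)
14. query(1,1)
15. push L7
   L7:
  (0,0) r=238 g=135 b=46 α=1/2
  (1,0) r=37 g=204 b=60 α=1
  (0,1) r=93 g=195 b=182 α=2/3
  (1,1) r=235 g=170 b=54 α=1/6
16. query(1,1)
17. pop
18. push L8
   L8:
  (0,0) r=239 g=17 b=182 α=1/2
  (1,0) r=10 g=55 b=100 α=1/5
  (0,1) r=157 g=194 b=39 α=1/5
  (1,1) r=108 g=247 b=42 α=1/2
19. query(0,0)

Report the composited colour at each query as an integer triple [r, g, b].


query (0,1) [L1,L2,L3,L4] — begin 0,0,0
L1 α=3/4: [339/4, 207/2, 363/4]
L2 α=1/5: [468/5, 431/5, 473/5]
L3 α=6/7: [7998/35, 263/5, 5273/35]
L4 α=2/7: [10574/49, 359/7, 8395/49]
→ [216, 51, 171]

query (0,0) [L1,L2,L3,L4,L5] — begin 0,0,0
+L1 (α=3/7) → [18, 348/7, 570/7]
+L2 (α=1/3) → [161/3, 694/7, 1336/21]
+L3 (α=3/4) → [2033/12, 982/7, 9967/84]
+L4 (α=2/3) → [3209/36, 3362/21, 29959/252]
+L5 (α=1/2) → [9941/72, 6449/42, 76579/504]
= [138, 154, 152]

(0,0) stack=L1,L2,L3,L4,L5,L6; from [0,0,0]:
L1 α=3/7: [18, 348/7, 570/7]
L2 α=1/3: [161/3, 694/7, 1336/21]
L3 α=3/4: [2033/12, 982/7, 9967/84]
L4 α=2/3: [3209/36, 3362/21, 29959/252]
L5 α=1/2: [9941/72, 6449/42, 76579/504]
L6 α=1/3: [18113/108, 10670/63, 123451/756]
rounded: [168, 169, 163]

(1,0) stack=L1,L2,L3,L4,L5,L6; from [0,0,0]:
L1 α=5/7: [585/7, 760/7, 425/7]
L2 α=2/3: [741/7, 4316/21, 3071/21]
L3 α=1/4: [2713/28, 1373/7, 1172/7]
L4 α=1/2: [9713/56, 1625/14, 1725/14]
L5 α=0: [9713/56, 1625/14, 1725/14]
L6 α=1/6: [50749/336, 2951/28, 3519/28]
→ [151, 105, 126]

query (0,1) [L1,L2,L3,L4,L5,L6] — begin 0,0,0
L1 α=3/4: [339/4, 207/2, 363/4]
L2 α=1/5: [468/5, 431/5, 473/5]
L3 α=6/7: [7998/35, 263/5, 5273/35]
L4 α=2/7: [10574/49, 359/7, 8395/49]
L5 α=2/7: [53654/343, 2173/49, 47757/343]
L6 α=1/3: [58979/343, 2151/49, 165143/1029]
rounded: [172, 44, 160]

at x=0,y=1 over L1,L2,L3,L4,L5:
+L1 (α=3/4) → [339/4, 207/2, 363/4]
+L2 (α=1/5) → [468/5, 431/5, 473/5]
+L3 (α=6/7) → [7998/35, 263/5, 5273/35]
+L4 (α=2/7) → [10574/49, 359/7, 8395/49]
+L5 (α=2/7) → [53654/343, 2173/49, 47757/343]
→ [156, 44, 139]

query (1,1) [L1,L2,L3,L4,L5] — begin 0,0,0
L1 α=1/6: [34, 221/6, 88/3]
L2 α=5/7: [1263/7, 2201/21, 3071/21]
L3 α=5/6: [421/14, 2308/63, 3793/63]
L4 α=2/3: [5321/42, 20704/189, 17905/189]
L5 α=1: [32, 213, 159]
rounded: [32, 213, 159]

at x=1,y=1 over L1,L2,L3,L4,L5,L7:
after L1 α=1/6: [34, 221/6, 88/3]
after L2 α=5/7: [1263/7, 2201/21, 3071/21]
after L3 α=5/6: [421/14, 2308/63, 3793/63]
after L4 α=2/3: [5321/42, 20704/189, 17905/189]
after L5 α=1: [32, 213, 159]
after L7 α=1/6: [395/6, 1235/6, 283/2]
= [66, 206, 142]

at x=0,y=0 over L1,L2,L3,L4,L5,L8:
+L1 (α=3/7) → [18, 348/7, 570/7]
+L2 (α=1/3) → [161/3, 694/7, 1336/21]
+L3 (α=3/4) → [2033/12, 982/7, 9967/84]
+L4 (α=2/3) → [3209/36, 3362/21, 29959/252]
+L5 (α=1/2) → [9941/72, 6449/42, 76579/504]
+L8 (α=1/2) → [27149/144, 7163/84, 168307/1008]
→ [189, 85, 167]


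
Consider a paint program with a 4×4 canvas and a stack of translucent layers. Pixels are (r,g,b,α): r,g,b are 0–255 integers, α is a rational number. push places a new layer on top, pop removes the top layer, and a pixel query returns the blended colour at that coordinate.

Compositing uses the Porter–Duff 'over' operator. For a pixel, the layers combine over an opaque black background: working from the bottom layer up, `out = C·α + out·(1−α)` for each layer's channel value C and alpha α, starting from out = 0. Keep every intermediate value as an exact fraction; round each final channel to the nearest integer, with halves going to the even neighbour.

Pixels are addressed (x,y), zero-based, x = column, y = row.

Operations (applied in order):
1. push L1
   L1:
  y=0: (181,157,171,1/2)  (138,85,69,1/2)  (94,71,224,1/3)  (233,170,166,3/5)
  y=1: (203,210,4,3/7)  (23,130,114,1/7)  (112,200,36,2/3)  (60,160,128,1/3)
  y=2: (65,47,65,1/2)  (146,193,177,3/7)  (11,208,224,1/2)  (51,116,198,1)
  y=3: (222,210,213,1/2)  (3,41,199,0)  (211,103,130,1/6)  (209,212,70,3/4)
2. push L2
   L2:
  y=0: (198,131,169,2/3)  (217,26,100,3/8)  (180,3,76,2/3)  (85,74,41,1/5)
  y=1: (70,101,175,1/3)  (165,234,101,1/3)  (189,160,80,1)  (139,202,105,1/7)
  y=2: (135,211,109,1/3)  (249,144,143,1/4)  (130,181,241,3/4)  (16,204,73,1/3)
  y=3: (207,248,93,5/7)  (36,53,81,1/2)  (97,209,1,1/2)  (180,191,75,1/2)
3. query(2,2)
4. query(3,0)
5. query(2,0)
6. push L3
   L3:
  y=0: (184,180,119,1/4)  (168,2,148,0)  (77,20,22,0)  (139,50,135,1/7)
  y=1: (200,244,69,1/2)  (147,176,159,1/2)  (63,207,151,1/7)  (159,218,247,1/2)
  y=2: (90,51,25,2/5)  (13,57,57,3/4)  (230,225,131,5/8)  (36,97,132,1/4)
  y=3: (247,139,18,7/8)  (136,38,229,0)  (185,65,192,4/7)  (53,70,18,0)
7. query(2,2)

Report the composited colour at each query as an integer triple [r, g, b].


at x=2,y=2 over L1,L2:
after L1 α=1/2: [11/2, 104, 112]
after L2 α=3/4: [791/8, 647/4, 835/4]
rounded: [99, 162, 209]

at x=3,y=0 over L1,L2:
after L1 α=3/5: [699/5, 102, 498/5]
after L2 α=1/5: [3221/25, 482/5, 2197/25]
rounded: [129, 96, 88]

(2,0) stack=L1,L2; from [0,0,0]:
+L1 (α=1/3) → [94/3, 71/3, 224/3]
+L2 (α=2/3) → [1174/9, 89/9, 680/9]
→ [130, 10, 76]

query (2,2) [L1,L2,L3] — begin 0,0,0
+L1 (α=1/2) → [11/2, 104, 112]
+L2 (α=3/4) → [791/8, 647/4, 835/4]
+L3 (α=5/8) → [11573/64, 6441/32, 5125/32]
= [181, 201, 160]


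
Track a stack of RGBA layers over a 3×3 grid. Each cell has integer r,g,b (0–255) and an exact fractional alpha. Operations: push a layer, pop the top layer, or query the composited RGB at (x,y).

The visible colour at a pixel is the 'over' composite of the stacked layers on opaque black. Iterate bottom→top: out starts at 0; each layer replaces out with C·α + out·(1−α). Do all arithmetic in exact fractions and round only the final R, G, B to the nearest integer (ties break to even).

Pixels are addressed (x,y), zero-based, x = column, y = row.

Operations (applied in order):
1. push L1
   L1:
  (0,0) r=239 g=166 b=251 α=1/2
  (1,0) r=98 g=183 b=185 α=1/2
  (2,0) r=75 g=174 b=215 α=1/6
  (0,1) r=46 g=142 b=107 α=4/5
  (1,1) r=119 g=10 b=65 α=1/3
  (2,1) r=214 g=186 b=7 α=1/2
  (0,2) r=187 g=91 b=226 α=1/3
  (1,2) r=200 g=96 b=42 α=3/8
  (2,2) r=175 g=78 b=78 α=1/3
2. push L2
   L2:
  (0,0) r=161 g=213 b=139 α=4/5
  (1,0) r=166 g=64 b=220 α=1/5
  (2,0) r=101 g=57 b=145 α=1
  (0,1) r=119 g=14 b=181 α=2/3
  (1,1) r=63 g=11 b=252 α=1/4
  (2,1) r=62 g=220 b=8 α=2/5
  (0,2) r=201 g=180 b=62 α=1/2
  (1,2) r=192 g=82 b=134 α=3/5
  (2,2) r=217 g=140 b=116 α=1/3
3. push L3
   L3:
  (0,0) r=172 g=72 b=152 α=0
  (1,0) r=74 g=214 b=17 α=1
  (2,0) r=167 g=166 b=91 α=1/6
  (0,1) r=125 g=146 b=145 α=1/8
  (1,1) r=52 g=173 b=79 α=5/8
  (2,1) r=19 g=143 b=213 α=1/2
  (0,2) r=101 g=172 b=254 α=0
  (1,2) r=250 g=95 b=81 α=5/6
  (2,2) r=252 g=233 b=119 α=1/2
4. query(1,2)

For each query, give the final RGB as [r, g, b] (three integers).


(1,2) stack=L1,L2,L3; from [0,0,0]:
+L1 (α=3/8) → [75, 36, 63/4]
+L2 (α=3/5) → [726/5, 318/5, 867/10]
+L3 (α=5/6) → [3488/15, 2693/30, 1639/20]
rounded: [233, 90, 82]


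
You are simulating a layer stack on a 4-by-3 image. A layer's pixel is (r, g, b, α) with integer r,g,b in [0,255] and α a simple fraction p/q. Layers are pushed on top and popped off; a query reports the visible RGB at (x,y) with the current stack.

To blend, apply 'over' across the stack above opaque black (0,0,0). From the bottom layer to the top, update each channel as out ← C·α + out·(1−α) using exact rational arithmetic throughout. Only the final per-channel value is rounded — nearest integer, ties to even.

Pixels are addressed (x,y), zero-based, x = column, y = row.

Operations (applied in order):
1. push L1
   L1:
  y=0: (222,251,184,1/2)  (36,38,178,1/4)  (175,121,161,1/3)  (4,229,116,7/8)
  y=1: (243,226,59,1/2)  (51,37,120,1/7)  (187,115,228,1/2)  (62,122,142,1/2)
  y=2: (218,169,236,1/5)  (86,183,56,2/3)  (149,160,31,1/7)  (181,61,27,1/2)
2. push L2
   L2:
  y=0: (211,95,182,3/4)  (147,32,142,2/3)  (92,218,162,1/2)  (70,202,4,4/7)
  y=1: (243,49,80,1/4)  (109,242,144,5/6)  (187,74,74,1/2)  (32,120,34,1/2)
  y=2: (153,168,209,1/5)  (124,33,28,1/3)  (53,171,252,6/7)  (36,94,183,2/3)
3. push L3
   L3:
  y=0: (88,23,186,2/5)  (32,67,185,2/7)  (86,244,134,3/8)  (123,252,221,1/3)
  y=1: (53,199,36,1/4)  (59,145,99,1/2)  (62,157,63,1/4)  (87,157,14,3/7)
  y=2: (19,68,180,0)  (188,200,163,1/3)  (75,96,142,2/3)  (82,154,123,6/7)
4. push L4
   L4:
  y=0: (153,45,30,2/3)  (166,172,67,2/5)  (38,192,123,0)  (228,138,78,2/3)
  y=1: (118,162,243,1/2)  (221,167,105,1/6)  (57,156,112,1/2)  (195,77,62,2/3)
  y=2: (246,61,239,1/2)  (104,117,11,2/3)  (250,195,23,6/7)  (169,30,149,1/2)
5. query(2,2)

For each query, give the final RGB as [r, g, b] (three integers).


at x=2,y=2 over L1,L2,L3,L4:
+L1 (α=1/7) → [149/7, 160/7, 31/7]
+L2 (α=6/7) → [2375/49, 7342/49, 10615/49]
+L3 (α=2/3) → [9725/147, 16750/147, 8177/49]
+L4 (α=6/7) → [230225/1029, 188740/1029, 14939/343]
= [224, 183, 44]


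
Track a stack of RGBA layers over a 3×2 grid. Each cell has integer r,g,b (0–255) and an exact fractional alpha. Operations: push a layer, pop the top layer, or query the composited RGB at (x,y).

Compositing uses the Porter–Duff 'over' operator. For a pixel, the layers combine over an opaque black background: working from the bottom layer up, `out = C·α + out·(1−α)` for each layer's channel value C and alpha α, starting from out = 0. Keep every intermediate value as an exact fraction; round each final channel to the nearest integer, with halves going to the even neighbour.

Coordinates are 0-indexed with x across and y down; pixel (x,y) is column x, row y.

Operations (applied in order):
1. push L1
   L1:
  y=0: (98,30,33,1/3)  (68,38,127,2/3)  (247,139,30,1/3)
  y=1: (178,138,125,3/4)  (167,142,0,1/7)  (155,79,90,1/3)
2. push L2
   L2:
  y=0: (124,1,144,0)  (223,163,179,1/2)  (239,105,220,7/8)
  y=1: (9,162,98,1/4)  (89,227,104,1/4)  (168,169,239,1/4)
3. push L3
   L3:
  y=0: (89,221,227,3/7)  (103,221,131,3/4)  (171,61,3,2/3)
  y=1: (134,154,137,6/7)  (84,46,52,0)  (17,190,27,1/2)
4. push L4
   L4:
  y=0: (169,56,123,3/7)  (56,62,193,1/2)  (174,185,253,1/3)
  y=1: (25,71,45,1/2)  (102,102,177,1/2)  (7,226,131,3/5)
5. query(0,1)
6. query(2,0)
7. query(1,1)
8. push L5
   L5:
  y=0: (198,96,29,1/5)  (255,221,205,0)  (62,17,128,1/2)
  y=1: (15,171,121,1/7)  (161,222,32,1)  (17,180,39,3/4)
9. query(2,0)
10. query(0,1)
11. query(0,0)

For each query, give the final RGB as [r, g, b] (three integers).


query (0,1) [L1,L2,L3,L4] — begin 0,0,0
after L1 α=3/4: [267/2, 207/2, 375/4]
after L2 α=1/4: [819/8, 945/8, 1517/16]
after L3 α=6/7: [7251/56, 1191/8, 14669/112]
after L4 α=1/2: [8651/112, 1759/16, 19709/224]
→ [77, 110, 88]

query (2,0) [L1,L2,L3,L4] — begin 0,0,0
L1 α=1/3: [247/3, 139/3, 10]
L2 α=7/8: [2633/12, 293/3, 775/4]
L3 α=2/3: [6737/36, 659/9, 799/12]
L4 α=1/3: [9869/54, 2983/27, 2317/18]
→ [183, 110, 129]

(1,1) stack=L1,L2,L3,L4; from [0,0,0]:
L1 α=1/7: [167/7, 142/7, 0]
L2 α=1/4: [281/7, 2015/28, 26]
L3 α=0: [281/7, 2015/28, 26]
L4 α=1/2: [995/14, 4871/56, 203/2]
= [71, 87, 102]

at x=2,y=0 over L1,L2,L3,L4,L5:
after L1 α=1/3: [247/3, 139/3, 10]
after L2 α=7/8: [2633/12, 293/3, 775/4]
after L3 α=2/3: [6737/36, 659/9, 799/12]
after L4 α=1/3: [9869/54, 2983/27, 2317/18]
after L5 α=1/2: [13217/108, 1721/27, 4621/36]
→ [122, 64, 128]

(0,1) stack=L1,L2,L3,L4,L5; from [0,0,0]:
+L1 (α=3/4) → [267/2, 207/2, 375/4]
+L2 (α=1/4) → [819/8, 945/8, 1517/16]
+L3 (α=6/7) → [7251/56, 1191/8, 14669/112]
+L4 (α=1/2) → [8651/112, 1759/16, 19709/224]
+L5 (α=1/7) → [26793/392, 6645/56, 72679/784]
= [68, 119, 93]

query (0,0) [L1,L2,L3,L4,L5] — begin 0,0,0
+L1 (α=1/3) → [98/3, 10, 11]
+L2 (α=0) → [98/3, 10, 11]
+L3 (α=3/7) → [1193/21, 703/7, 725/7]
+L4 (α=3/7) → [15419/147, 3988/49, 5483/49]
+L5 (α=1/5) → [90782/735, 20656/245, 23353/245]
rounded: [124, 84, 95]


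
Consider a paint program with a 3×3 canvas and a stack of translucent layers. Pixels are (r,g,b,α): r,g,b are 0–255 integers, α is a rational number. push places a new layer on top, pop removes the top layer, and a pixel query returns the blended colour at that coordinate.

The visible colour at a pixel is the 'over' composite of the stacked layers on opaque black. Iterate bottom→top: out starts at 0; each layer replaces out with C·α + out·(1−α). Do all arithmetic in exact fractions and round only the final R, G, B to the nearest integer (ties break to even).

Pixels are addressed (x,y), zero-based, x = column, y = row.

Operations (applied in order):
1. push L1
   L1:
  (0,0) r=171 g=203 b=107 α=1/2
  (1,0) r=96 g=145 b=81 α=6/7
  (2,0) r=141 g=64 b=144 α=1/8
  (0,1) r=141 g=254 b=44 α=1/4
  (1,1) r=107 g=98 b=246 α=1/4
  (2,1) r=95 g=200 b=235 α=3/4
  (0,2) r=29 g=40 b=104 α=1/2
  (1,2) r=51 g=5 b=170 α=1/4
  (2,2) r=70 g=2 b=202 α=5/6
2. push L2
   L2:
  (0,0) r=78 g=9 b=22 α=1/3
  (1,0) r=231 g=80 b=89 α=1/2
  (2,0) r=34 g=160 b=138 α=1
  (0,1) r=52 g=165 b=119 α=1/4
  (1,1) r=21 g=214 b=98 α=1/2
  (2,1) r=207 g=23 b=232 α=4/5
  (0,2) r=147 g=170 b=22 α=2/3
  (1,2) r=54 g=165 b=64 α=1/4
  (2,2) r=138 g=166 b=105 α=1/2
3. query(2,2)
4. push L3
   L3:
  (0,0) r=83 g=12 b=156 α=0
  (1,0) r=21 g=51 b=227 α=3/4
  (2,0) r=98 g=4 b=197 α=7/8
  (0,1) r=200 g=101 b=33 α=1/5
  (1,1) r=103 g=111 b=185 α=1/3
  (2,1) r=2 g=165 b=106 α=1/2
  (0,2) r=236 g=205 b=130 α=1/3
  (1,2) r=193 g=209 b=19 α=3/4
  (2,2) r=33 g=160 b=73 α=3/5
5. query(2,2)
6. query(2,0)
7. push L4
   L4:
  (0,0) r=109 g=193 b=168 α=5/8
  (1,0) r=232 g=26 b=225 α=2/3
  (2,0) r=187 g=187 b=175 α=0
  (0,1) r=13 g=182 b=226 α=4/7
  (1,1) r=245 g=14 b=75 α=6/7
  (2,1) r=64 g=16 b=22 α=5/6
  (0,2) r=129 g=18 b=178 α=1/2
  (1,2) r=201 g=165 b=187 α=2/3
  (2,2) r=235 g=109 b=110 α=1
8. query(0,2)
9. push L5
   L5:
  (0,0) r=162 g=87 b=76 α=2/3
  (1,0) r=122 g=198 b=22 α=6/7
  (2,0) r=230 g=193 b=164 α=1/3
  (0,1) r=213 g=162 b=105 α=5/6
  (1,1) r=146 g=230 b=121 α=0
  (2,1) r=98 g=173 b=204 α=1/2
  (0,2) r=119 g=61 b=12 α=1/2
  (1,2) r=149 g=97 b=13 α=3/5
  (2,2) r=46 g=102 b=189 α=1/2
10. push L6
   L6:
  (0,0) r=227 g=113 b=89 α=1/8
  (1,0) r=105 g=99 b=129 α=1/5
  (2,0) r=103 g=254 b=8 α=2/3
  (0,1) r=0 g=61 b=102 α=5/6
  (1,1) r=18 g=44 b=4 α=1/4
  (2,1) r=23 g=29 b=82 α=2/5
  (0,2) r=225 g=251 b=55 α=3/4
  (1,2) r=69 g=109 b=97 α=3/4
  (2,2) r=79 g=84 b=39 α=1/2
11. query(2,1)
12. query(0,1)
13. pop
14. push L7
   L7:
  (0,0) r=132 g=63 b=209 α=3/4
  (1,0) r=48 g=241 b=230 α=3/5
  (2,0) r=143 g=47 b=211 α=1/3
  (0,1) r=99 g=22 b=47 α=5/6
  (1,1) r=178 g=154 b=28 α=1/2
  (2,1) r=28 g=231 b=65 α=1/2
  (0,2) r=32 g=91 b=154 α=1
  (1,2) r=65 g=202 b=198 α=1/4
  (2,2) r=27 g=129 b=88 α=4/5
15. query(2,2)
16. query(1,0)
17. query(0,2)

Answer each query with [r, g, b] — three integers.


(2,2) stack=L1,L2; from [0,0,0]:
after L1 α=5/6: [175/3, 5/3, 505/3]
after L2 α=1/2: [589/6, 503/6, 410/3]
= [98, 84, 137]

at x=2,y=2 over L1,L2,L3:
after L1 α=5/6: [175/3, 5/3, 505/3]
after L2 α=1/2: [589/6, 503/6, 410/3]
after L3 α=3/5: [886/15, 1943/15, 1477/15]
→ [59, 130, 98]

query (2,0) [L1,L2,L3] — begin 0,0,0
+L1 (α=1/8) → [141/8, 8, 18]
+L2 (α=1) → [34, 160, 138]
+L3 (α=7/8) → [90, 47/2, 1517/8]
= [90, 24, 190]

at x=0,y=2 over L1,L2,L3,L4:
after L1 α=1/2: [29/2, 20, 52]
after L2 α=2/3: [617/6, 120, 32]
after L3 α=1/3: [1325/9, 445/3, 194/3]
after L4 α=1/2: [1243/9, 499/6, 364/3]
→ [138, 83, 121]

query (2,1) [L1,L2,L3,L4,L5,L6] — begin 0,0,0
after L1 α=3/4: [285/4, 150, 705/4]
after L2 α=4/5: [3597/20, 242/5, 4417/20]
after L3 α=1/2: [3637/40, 1067/10, 6537/40]
after L4 α=5/6: [5479/80, 1867/60, 10937/240]
after L5 α=1/2: [13319/160, 12247/120, 59897/480]
after L6 α=2/5: [47317/800, 14567/200, 86137/800]
= [59, 73, 108]

at x=0,y=1 over L1,L2,L3,L4,L5,L6:
L1 α=1/4: [141/4, 127/2, 11]
L2 α=1/4: [631/16, 711/8, 38]
L3 α=1/5: [1431/20, 913/10, 37]
L4 α=4/7: [5333/140, 10019/70, 145]
L5 α=5/6: [154433/840, 66719/420, 335/3]
L6 α=5/6: [154433/5040, 194819/2520, 1865/18]
rounded: [31, 77, 104]

query (2,2) [L1,L2,L3,L4,L5,L7] — begin 0,0,0
after L1 α=5/6: [175/3, 5/3, 505/3]
after L2 α=1/2: [589/6, 503/6, 410/3]
after L3 α=3/5: [886/15, 1943/15, 1477/15]
after L4 α=1: [235, 109, 110]
after L5 α=1/2: [281/2, 211/2, 299/2]
after L7 α=4/5: [497/10, 1243/10, 1003/10]
rounded: [50, 124, 100]

query (1,0) [L1,L2,L3,L4,L5,L7] — begin 0,0,0
L1 α=6/7: [576/7, 870/7, 486/7]
L2 α=1/2: [2193/14, 715/7, 1109/14]
L3 α=3/4: [3075/56, 893/14, 10643/56]
L4 α=2/3: [29059/168, 1621/42, 35843/168]
L5 α=6/7: [152035/1176, 51517/294, 58019/1176]
L7 α=3/5: [236707/2940, 157798/735, 463739/2940]
rounded: [81, 215, 158]

query (0,2) [L1,L2,L3,L4,L5,L7] — begin 0,0,0
after L1 α=1/2: [29/2, 20, 52]
after L2 α=2/3: [617/6, 120, 32]
after L3 α=1/3: [1325/9, 445/3, 194/3]
after L4 α=1/2: [1243/9, 499/6, 364/3]
after L5 α=1/2: [1157/9, 865/12, 200/3]
after L7 α=1: [32, 91, 154]
→ [32, 91, 154]


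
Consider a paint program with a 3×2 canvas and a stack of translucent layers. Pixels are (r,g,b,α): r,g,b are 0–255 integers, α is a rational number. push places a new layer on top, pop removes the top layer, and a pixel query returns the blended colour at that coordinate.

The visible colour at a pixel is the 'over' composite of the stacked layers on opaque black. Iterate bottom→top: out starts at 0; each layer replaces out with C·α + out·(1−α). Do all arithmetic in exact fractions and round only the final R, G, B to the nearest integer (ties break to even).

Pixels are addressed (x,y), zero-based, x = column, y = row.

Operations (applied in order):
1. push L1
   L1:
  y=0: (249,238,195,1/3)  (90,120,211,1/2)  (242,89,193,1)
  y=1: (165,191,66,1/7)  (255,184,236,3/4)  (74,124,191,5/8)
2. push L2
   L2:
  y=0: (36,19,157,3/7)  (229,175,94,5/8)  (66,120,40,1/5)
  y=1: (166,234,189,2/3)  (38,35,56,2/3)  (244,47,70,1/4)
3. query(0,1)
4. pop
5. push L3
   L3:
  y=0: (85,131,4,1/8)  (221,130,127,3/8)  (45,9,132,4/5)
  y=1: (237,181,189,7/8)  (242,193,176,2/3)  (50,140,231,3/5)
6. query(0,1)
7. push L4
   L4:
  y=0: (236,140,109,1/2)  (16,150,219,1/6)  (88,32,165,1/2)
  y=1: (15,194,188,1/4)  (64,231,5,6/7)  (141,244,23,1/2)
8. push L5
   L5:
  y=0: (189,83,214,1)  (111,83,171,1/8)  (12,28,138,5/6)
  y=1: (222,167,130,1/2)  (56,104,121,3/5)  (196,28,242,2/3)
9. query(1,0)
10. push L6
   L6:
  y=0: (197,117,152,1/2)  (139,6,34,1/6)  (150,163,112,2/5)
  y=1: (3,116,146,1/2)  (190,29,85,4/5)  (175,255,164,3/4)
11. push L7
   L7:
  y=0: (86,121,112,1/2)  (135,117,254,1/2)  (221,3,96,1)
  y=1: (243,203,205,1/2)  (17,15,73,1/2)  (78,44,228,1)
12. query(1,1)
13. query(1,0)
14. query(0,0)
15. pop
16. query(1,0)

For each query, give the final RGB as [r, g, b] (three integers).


query (0,1) [L1,L2] — begin 0,0,0
+L1 (α=1/7) → [165/7, 191/7, 66/7]
+L2 (α=2/3) → [2489/21, 3467/21, 904/7]
= [119, 165, 129]

(0,1) stack=L1,L3; from [0,0,0]:
L1 α=1/7: [165/7, 191/7, 66/7]
L3 α=7/8: [5889/28, 2265/14, 9327/56]
→ [210, 162, 167]

(1,0) stack=L1,L3,L4,L5; from [0,0,0]:
L1 α=1/2: [45, 60, 211/2]
L3 α=3/8: [111, 345/4, 1817/16]
L4 α=1/6: [571/6, 775/8, 12589/96]
L5 α=1/8: [4663/48, 6089/64, 104539/768]
= [97, 95, 136]

at x=1,y=1 over L1,L3,L4,L5,L6,L7:
+L1 (α=3/4) → [765/4, 138, 177]
+L3 (α=2/3) → [2701/12, 524/3, 529/3]
+L4 (α=6/7) → [7309/84, 4682/21, 619/21]
+L5 (α=3/5) → [2873/42, 15916/105, 8861/105]
+L6 (α=4/5) → [34793/210, 28096/525, 44561/525]
+L7 (α=1/2) → [38363/420, 35971/1050, 41443/525]
rounded: [91, 34, 79]

query (1,0) [L1,L3,L4,L5,L6,L7] — begin 0,0,0
+L1 (α=1/2) → [45, 60, 211/2]
+L3 (α=3/8) → [111, 345/4, 1817/16]
+L4 (α=1/6) → [571/6, 775/8, 12589/96]
+L5 (α=1/8) → [4663/48, 6089/64, 104539/768]
+L6 (α=1/6) → [29987/288, 30829/384, 548807/4608]
+L7 (α=1/2) → [68867/576, 75757/768, 1719239/9216]
= [120, 99, 187]

(0,0) stack=L1,L3,L4,L5,L6,L7; from [0,0,0]:
after L1 α=1/3: [83, 238/3, 65]
after L3 α=1/8: [333/4, 2059/24, 459/8]
after L4 α=1/2: [1277/8, 5419/48, 1331/16]
after L5 α=1: [189, 83, 214]
after L6 α=1/2: [193, 100, 183]
after L7 α=1/2: [279/2, 221/2, 295/2]
rounded: [140, 110, 148]

query (1,0) [L1,L3,L4,L5,L6] — begin 0,0,0
after L1 α=1/2: [45, 60, 211/2]
after L3 α=3/8: [111, 345/4, 1817/16]
after L4 α=1/6: [571/6, 775/8, 12589/96]
after L5 α=1/8: [4663/48, 6089/64, 104539/768]
after L6 α=1/6: [29987/288, 30829/384, 548807/4608]
→ [104, 80, 119]


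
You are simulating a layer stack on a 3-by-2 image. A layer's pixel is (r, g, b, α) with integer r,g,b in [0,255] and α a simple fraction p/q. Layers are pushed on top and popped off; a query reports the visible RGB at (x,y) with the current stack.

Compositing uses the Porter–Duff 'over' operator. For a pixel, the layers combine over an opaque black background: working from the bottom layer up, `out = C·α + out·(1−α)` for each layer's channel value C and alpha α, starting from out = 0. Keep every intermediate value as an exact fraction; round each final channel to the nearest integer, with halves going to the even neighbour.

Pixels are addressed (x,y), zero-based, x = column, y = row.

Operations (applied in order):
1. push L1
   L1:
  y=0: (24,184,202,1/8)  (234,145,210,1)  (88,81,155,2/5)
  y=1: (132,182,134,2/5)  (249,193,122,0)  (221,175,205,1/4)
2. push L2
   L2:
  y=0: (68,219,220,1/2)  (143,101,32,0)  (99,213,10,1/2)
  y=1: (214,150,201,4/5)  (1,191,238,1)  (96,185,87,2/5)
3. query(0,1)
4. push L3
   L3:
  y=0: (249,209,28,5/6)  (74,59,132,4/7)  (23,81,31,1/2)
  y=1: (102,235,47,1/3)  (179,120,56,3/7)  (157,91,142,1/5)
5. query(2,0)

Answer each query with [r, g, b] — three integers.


(0,1) stack=L1,L2; from [0,0,0]:
after L1 α=2/5: [264/5, 364/5, 268/5]
after L2 α=4/5: [4544/25, 3364/25, 4288/25]
rounded: [182, 135, 172]

query (2,0) [L1,L2,L3] — begin 0,0,0
after L1 α=2/5: [176/5, 162/5, 62]
after L2 α=1/2: [671/10, 1227/10, 36]
after L3 α=1/2: [901/20, 2037/20, 67/2]
rounded: [45, 102, 34]


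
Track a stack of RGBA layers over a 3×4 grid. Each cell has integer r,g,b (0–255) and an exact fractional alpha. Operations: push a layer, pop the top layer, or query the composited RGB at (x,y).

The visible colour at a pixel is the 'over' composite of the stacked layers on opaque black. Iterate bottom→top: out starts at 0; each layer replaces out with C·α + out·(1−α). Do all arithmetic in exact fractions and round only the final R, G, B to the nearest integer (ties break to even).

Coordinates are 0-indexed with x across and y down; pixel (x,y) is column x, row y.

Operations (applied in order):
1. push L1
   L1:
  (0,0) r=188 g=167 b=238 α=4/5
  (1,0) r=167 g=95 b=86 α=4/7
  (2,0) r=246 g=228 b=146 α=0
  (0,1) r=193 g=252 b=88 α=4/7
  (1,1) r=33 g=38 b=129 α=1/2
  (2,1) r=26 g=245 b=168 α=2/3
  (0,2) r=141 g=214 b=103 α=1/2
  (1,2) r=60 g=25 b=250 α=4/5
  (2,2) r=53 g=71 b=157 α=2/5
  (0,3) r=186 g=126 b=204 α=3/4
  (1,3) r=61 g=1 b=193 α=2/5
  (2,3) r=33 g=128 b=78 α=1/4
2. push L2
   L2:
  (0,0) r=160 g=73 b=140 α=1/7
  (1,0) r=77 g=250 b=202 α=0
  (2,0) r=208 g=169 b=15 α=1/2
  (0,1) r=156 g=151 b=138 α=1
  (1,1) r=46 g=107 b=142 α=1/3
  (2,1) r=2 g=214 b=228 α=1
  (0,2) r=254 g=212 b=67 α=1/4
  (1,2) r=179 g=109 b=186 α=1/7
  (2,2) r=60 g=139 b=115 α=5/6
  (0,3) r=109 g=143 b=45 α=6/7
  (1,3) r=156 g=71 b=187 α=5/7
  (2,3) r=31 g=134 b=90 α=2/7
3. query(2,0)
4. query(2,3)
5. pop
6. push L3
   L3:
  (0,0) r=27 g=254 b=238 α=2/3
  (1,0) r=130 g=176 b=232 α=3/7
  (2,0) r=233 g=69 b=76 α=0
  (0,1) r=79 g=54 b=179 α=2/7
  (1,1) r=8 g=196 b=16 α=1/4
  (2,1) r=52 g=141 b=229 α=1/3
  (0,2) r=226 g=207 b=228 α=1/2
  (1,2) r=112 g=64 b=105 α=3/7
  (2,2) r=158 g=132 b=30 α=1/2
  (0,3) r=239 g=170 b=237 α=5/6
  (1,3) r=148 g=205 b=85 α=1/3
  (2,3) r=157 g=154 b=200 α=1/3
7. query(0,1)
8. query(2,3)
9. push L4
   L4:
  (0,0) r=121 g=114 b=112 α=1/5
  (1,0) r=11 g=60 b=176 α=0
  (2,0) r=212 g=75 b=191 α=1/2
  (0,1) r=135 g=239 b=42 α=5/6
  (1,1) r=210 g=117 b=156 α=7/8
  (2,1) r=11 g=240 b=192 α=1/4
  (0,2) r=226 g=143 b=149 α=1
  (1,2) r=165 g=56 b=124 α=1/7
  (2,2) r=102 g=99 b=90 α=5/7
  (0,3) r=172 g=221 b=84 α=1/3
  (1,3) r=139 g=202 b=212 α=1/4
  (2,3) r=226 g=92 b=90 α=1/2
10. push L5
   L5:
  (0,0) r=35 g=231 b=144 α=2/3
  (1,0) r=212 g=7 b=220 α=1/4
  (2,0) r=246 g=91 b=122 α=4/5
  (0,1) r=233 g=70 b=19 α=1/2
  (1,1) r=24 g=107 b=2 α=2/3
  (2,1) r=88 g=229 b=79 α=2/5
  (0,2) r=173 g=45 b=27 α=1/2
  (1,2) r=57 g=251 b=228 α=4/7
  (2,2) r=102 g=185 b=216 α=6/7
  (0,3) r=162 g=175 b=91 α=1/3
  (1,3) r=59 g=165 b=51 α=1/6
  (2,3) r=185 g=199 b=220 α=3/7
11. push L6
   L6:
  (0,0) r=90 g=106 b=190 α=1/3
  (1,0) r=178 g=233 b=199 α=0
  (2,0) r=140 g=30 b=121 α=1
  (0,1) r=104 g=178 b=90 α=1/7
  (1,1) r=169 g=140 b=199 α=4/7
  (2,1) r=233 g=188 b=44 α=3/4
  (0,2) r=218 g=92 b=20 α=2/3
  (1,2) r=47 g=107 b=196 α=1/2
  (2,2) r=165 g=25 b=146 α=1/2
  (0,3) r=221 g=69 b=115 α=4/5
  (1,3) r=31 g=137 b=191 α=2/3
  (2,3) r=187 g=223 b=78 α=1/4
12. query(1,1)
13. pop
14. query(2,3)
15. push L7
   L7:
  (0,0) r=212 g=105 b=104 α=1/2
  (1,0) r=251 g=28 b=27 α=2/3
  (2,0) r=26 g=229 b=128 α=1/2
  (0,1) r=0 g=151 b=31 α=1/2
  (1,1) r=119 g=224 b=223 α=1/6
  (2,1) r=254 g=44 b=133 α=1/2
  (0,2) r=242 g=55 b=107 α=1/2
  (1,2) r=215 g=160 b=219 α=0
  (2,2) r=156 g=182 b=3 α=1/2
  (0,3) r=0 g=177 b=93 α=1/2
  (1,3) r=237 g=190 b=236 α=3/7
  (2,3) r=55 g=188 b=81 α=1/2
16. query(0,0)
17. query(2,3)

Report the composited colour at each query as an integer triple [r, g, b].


at x=2,y=0 over L1,L2:
+L1 (α=0) → [0, 0, 0]
+L2 (α=1/2) → [104, 169/2, 15/2]
rounded: [104, 84, 8]

query (2,3) [L1,L2] — begin 0,0,0
+L1 (α=1/4) → [33/4, 32, 39/2]
+L2 (α=2/7) → [59/4, 428/7, 555/14]
→ [15, 61, 40]

at x=0,y=1 over L1,L3:
after L1 α=4/7: [772/7, 144, 352/7]
after L3 α=2/7: [4966/49, 828/7, 4266/49]
rounded: [101, 118, 87]

query (2,3) [L1,L3] — begin 0,0,0
+L1 (α=1/4) → [33/4, 32, 39/2]
+L3 (α=1/3) → [347/6, 218/3, 239/3]
→ [58, 73, 80]

at x=1,y=1 over L1,L3,L4,L5,L6:
L1 α=1/2: [33/2, 19, 129/2]
L3 α=1/4: [115/8, 253/4, 419/8]
L4 α=7/8: [11875/64, 3529/32, 9155/64]
L5 α=2/3: [14947/192, 3459/32, 3137/64]
L6 α=4/7: [58211/448, 28297/224, 60355/448]
→ [130, 126, 135]

query (2,3) [L1,L3,L4,L5] — begin 0,0,0
after L1 α=1/4: [33/4, 32, 39/2]
after L3 α=1/3: [347/6, 218/3, 239/3]
after L4 α=1/2: [1703/12, 247/3, 509/6]
after L5 α=3/7: [3368/21, 397/3, 2998/21]
→ [160, 132, 143]

(0,0) stack=L1,L3,L4,L5,L7; from [0,0,0]:
+L1 (α=4/5) → [752/5, 668/5, 952/5]
+L3 (α=2/3) → [1022/15, 3208/15, 3332/15]
+L4 (α=1/5) → [5903/75, 14542/75, 15008/75]
+L5 (α=2/3) → [11153/225, 49192/225, 36608/225]
+L7 (α=1/2) → [58853/450, 72817/450, 30004/225]
rounded: [131, 162, 133]

(2,3) stack=L1,L3,L4,L5,L7; from [0,0,0]:
+L1 (α=1/4) → [33/4, 32, 39/2]
+L3 (α=1/3) → [347/6, 218/3, 239/3]
+L4 (α=1/2) → [1703/12, 247/3, 509/6]
+L5 (α=3/7) → [3368/21, 397/3, 2998/21]
+L7 (α=1/2) → [4523/42, 961/6, 4699/42]
rounded: [108, 160, 112]


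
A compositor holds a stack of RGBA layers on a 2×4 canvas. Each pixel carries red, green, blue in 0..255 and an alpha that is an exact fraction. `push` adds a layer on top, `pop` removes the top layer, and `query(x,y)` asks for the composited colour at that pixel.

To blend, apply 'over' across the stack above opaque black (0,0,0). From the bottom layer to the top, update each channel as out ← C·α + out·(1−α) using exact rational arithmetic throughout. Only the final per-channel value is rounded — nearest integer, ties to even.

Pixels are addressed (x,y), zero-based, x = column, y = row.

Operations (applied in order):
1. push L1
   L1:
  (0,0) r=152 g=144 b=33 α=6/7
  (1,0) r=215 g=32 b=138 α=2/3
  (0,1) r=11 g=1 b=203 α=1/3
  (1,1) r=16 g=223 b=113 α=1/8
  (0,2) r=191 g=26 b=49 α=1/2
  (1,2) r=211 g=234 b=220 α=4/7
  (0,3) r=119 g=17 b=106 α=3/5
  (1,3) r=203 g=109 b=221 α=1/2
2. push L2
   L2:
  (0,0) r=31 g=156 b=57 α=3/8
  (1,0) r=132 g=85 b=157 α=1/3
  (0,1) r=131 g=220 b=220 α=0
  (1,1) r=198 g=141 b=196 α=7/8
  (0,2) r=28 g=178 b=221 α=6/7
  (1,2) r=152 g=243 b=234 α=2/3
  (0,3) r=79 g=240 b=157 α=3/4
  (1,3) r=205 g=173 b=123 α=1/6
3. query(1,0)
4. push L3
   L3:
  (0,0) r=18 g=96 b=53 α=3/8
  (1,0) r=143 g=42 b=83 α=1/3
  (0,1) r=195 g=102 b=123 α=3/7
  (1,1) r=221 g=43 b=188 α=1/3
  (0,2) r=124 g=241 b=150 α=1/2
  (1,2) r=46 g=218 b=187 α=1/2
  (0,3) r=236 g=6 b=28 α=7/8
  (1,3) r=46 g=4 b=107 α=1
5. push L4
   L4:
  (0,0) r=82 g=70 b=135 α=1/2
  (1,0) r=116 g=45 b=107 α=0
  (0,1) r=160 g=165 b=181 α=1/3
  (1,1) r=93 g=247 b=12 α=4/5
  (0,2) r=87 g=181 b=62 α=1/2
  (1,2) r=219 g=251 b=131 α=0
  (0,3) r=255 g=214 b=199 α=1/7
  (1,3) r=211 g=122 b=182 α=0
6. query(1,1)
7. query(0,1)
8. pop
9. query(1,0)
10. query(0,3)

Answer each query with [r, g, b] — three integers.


(1,0) stack=L1,L2; from [0,0,0]:
+L1 (α=2/3) → [430/3, 64/3, 92]
+L2 (α=1/3) → [1256/9, 383/9, 341/3]
= [140, 43, 114]

(1,1) stack=L1,L2,L3,L4; from [0,0,0]:
L1 α=1/8: [2, 223/8, 113/8]
L2 α=7/8: [347/2, 8119/64, 11089/64]
L3 α=1/3: [568/3, 3165/32, 17105/96]
L4 α=4/5: [1684/15, 34781/160, 21713/480]
rounded: [112, 217, 45]

query (0,1) [L1,L2,L3,L4] — begin 0,0,0
after L1 α=1/3: [11/3, 1/3, 203/3]
after L2 α=0: [11/3, 1/3, 203/3]
after L3 α=3/7: [257/3, 922/21, 1919/21]
after L4 α=1/3: [994/9, 5309/63, 7639/63]
= [110, 84, 121]

at x=1,y=0 over L1,L2,L3:
L1 α=2/3: [430/3, 64/3, 92]
L2 α=1/3: [1256/9, 383/9, 341/3]
L3 α=1/3: [3799/27, 1144/27, 931/9]
= [141, 42, 103]

query (0,3) [L1,L2,L3] — begin 0,0,0
after L1 α=3/5: [357/5, 51/5, 318/5]
after L2 α=3/4: [771/10, 3651/20, 2673/20]
after L3 α=7/8: [17291/80, 4491/160, 6593/160]
= [216, 28, 41]


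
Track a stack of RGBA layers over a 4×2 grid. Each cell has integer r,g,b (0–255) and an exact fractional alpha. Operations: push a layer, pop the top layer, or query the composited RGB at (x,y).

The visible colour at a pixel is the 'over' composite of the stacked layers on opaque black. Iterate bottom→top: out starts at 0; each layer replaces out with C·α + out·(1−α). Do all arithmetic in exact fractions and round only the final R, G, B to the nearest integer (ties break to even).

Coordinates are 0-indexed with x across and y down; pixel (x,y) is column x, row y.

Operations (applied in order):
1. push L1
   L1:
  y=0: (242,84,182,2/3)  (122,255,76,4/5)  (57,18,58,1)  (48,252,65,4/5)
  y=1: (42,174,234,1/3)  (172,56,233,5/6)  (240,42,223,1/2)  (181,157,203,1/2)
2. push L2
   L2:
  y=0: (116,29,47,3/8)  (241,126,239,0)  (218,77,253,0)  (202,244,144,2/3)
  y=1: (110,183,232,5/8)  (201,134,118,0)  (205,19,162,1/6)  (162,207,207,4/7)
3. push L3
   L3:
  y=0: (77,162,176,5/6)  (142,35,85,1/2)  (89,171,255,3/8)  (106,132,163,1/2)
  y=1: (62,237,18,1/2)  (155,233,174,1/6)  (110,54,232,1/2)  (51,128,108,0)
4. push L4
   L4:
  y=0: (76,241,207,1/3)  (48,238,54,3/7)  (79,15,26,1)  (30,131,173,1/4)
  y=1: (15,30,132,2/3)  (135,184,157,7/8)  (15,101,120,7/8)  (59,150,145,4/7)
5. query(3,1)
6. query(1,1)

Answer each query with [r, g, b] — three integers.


(3,1) stack=L1,L2,L3,L4; from [0,0,0]:
L1 α=1/2: [181/2, 157/2, 203/2]
L2 α=4/7: [1839/14, 2127/14, 2265/14]
L3 α=0: [1839/14, 2127/14, 2265/14]
L4 α=4/7: [8821/98, 14781/98, 14915/98]
rounded: [90, 151, 152]

(1,1) stack=L1,L2,L3,L4; from [0,0,0]:
+L1 (α=5/6) → [430/3, 140/3, 1165/6]
+L2 (α=0) → [430/3, 140/3, 1165/6]
+L3 (α=1/6) → [2615/18, 1399/18, 6869/36]
+L4 (α=7/8) → [19625/144, 24583/144, 46433/288]
rounded: [136, 171, 161]


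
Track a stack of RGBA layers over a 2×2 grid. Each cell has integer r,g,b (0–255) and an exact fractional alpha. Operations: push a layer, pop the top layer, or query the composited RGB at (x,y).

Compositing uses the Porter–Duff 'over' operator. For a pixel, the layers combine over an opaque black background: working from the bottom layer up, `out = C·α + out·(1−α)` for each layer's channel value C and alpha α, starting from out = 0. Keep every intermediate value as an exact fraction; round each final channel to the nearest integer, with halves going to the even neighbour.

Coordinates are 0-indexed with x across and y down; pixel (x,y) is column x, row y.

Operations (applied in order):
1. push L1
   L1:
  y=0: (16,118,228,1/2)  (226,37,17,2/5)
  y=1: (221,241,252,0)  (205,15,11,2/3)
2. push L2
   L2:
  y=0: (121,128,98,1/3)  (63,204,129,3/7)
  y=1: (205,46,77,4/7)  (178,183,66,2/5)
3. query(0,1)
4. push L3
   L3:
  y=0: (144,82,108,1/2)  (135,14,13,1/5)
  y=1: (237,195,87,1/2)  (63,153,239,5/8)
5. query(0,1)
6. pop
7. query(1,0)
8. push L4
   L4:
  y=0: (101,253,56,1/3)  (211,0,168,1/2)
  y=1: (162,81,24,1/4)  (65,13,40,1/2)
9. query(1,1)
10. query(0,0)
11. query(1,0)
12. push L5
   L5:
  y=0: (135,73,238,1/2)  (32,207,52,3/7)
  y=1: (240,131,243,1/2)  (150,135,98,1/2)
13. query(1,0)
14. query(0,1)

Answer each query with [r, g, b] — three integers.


query (0,1) [L1,L2] — begin 0,0,0
+L1 (α=0) → [0, 0, 0]
+L2 (α=4/7) → [820/7, 184/7, 44]
→ [117, 26, 44]

at x=0,y=1 over L1,L2,L3:
L1 α=0: [0, 0, 0]
L2 α=4/7: [820/7, 184/7, 44]
L3 α=1/2: [2479/14, 1549/14, 131/2]
= [177, 111, 66]

query (1,0) [L1,L2] — begin 0,0,0
after L1 α=2/5: [452/5, 74/5, 34/5]
after L2 α=3/7: [2753/35, 3356/35, 2071/35]
→ [79, 96, 59]

at x=1,y=1 over L1,L2,L4:
L1 α=2/3: [410/3, 10, 22/3]
L2 α=2/5: [766/5, 396/5, 154/5]
L4 α=1/2: [1091/10, 461/10, 177/5]
= [109, 46, 35]

(0,0) stack=L1,L2,L4; from [0,0,0]:
+L1 (α=1/2) → [8, 59, 114]
+L2 (α=1/3) → [137/3, 82, 326/3]
+L4 (α=1/3) → [577/9, 139, 820/9]
= [64, 139, 91]

query (1,0) [L1,L2,L4] — begin 0,0,0
+L1 (α=2/5) → [452/5, 74/5, 34/5]
+L2 (α=3/7) → [2753/35, 3356/35, 2071/35]
+L4 (α=1/2) → [5069/35, 1678/35, 7951/70]
= [145, 48, 114]

at x=1,y=0 over L1,L2,L4,L5:
+L1 (α=2/5) → [452/5, 74/5, 34/5]
+L2 (α=3/7) → [2753/35, 3356/35, 2071/35]
+L4 (α=1/2) → [5069/35, 1678/35, 7951/70]
+L5 (α=3/7) → [23636/245, 28447/245, 21362/245]
rounded: [96, 116, 87]

at x=0,y=1 over L1,L2,L4,L5:
L1 α=0: [0, 0, 0]
L2 α=4/7: [820/7, 184/7, 44]
L4 α=1/4: [1797/14, 1119/28, 39]
L5 α=1/2: [5157/28, 4787/56, 141]
rounded: [184, 85, 141]
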